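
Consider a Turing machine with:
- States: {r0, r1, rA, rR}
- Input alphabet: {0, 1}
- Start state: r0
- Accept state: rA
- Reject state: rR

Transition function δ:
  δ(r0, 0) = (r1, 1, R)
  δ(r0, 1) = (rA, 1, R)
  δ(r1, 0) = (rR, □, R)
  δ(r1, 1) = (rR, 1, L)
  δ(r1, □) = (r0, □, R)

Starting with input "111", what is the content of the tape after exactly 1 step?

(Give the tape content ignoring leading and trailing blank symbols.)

Execution trace:
Initial: [r0]111
Step 1: δ(r0, 1) = (rA, 1, R) → 1[rA]11

The machine reaches the accept state rA and halts.

After 1 step, the tape (ignoring leading/trailing blanks) is: 111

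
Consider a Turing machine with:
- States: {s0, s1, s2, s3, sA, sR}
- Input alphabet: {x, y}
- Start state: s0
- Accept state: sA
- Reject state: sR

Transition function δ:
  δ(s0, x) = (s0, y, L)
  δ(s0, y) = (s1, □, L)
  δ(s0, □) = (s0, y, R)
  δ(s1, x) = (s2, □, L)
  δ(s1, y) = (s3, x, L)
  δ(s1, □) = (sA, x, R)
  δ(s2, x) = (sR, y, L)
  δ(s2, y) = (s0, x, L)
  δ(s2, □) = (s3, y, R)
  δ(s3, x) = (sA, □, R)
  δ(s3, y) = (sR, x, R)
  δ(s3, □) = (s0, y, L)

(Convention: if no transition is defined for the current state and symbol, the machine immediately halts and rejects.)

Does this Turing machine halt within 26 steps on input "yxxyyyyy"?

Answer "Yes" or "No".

Execution trace:
Initial: [s0]yxxyyyyy
Step 1: δ(s0, y) = (s1, □, L) → [s1]□□xxyyyyy
Step 2: δ(s1, □) = (sA, x, R) → x[sA]□xxyyyyy

The machine reaches the accept state sA and halts.
The machine halted after 2 steps (within the 26-step bound).

Answer: Yes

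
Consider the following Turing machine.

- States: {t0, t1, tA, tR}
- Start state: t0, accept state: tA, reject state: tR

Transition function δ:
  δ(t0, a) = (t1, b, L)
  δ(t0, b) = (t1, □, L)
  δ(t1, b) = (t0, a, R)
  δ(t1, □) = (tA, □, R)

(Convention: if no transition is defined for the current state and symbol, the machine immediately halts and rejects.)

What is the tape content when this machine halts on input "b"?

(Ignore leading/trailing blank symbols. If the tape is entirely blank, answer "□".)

Execution trace:
Initial: [t0]b
Step 1: δ(t0, b) = (t1, □, L) → [t1]□□
Step 2: δ(t1, □) = (tA, □, R) → □[tA]□

The machine reaches the accept state tA and halts.

Final tape (ignoring leading/trailing blanks): □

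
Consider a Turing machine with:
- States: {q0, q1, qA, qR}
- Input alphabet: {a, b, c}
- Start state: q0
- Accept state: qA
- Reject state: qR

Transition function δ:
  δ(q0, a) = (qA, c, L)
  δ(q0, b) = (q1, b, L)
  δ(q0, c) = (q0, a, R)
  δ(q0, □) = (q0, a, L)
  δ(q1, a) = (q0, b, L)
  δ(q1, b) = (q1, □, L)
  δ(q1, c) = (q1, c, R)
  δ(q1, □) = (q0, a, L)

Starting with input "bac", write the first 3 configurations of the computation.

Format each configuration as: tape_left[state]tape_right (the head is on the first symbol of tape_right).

Transitions applied:
Step 1: δ(q0, b) = (q1, b, L)
Step 2: δ(q1, □) = (q0, a, L)

The first 3 configurations are:
[q0]bac ⊢ [q1]□bac ⊢ [q0]□abac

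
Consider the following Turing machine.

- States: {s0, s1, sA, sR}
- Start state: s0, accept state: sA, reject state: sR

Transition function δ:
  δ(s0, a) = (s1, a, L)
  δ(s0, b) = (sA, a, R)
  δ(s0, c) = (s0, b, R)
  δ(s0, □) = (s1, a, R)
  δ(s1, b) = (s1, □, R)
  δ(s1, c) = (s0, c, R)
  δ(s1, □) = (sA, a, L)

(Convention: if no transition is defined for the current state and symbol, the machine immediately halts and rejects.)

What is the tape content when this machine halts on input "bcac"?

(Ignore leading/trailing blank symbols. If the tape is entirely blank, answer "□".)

Execution trace:
Initial: [s0]bcac
Step 1: δ(s0, b) = (sA, a, R) → a[sA]cac

The machine reaches the accept state sA and halts.

Final tape (ignoring leading/trailing blanks): acac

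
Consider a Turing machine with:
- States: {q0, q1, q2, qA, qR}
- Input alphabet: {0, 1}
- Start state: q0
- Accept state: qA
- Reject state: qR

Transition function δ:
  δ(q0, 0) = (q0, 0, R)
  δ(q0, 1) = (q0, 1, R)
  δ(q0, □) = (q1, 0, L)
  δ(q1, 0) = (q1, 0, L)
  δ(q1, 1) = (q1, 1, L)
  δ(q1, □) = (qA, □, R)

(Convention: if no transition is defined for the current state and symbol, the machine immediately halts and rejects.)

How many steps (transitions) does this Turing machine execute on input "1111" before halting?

Execution trace:
Initial: [q0]1111
Step 1: δ(q0, 1) = (q0, 1, R) → 1[q0]111
Step 2: δ(q0, 1) = (q0, 1, R) → 11[q0]11
Step 3: δ(q0, 1) = (q0, 1, R) → 111[q0]1
Step 4: δ(q0, 1) = (q0, 1, R) → 1111[q0]□
Step 5: δ(q0, □) = (q1, 0, L) → 111[q1]10
Step 6: δ(q1, 1) = (q1, 1, L) → 11[q1]110
Step 7: δ(q1, 1) = (q1, 1, L) → 1[q1]1110
Step 8: δ(q1, 1) = (q1, 1, L) → [q1]11110
Step 9: δ(q1, 1) = (q1, 1, L) → [q1]□11110
Step 10: δ(q1, □) = (qA, □, R) → □[qA]11110

The machine reaches the accept state qA and halts.

The machine executed 10 steps before halting.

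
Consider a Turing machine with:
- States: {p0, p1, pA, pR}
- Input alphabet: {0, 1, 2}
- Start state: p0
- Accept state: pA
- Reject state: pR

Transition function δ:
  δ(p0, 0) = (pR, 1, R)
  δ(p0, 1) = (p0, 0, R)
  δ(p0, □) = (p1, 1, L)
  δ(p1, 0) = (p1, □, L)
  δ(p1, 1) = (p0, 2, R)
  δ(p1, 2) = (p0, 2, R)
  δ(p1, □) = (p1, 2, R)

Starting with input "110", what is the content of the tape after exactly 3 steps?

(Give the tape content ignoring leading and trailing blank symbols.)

Execution trace:
Initial: [p0]110
Step 1: δ(p0, 1) = (p0, 0, R) → 0[p0]10
Step 2: δ(p0, 1) = (p0, 0, R) → 00[p0]0
Step 3: δ(p0, 0) = (pR, 1, R) → 001[pR]□

The machine reaches the reject state pR and halts.

After 3 steps, the tape (ignoring leading/trailing blanks) is: 001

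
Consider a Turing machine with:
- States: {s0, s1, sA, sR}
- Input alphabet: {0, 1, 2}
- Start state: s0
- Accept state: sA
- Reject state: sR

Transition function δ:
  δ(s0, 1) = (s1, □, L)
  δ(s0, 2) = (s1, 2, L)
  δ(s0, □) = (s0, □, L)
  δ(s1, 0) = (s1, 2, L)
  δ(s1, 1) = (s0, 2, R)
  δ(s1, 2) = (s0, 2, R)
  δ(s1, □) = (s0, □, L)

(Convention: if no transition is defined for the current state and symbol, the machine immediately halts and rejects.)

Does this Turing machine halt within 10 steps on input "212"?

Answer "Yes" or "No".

Execution trace:
Initial: [s0]212
Step 1: δ(s0, 2) = (s1, 2, L) → [s1]□212
Step 2: δ(s1, □) = (s0, □, L) → [s0]□□212
Step 3: δ(s0, □) = (s0, □, L) → [s0]□□□212
Step 4: δ(s0, □) = (s0, □, L) → [s0]□□□□212
Step 5: δ(s0, □) = (s0, □, L) → [s0]□□□□□212
Step 6: δ(s0, □) = (s0, □, L) → [s0]□□□□□□212
Step 7: δ(s0, □) = (s0, □, L) → [s0]□□□□□□□212
Step 8: δ(s0, □) = (s0, □, L) → [s0]□□□□□□□□212
Step 9: δ(s0, □) = (s0, □, L) → [s0]□□□□□□□□□212
Step 10: δ(s0, □) = (s0, □, L) → [s0]□□□□□□□□□□212

The machine has not reached a halting state after 10 steps.
The machine did not halt within the 10-step bound.

Answer: No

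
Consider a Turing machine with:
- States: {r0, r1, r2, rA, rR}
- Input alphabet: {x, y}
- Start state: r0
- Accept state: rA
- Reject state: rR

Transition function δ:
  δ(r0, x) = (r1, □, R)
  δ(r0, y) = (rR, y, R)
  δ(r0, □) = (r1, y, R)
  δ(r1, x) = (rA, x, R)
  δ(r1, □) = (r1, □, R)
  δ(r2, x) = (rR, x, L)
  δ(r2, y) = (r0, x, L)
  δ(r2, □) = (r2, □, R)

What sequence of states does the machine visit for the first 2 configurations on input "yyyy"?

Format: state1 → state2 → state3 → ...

Execution trace:
Initial: [r0]yyyy
Step 1: δ(r0, y) = (rR, y, R) → y[rR]yyy

The machine reaches the reject state rR and halts.

State sequence: r0 → rR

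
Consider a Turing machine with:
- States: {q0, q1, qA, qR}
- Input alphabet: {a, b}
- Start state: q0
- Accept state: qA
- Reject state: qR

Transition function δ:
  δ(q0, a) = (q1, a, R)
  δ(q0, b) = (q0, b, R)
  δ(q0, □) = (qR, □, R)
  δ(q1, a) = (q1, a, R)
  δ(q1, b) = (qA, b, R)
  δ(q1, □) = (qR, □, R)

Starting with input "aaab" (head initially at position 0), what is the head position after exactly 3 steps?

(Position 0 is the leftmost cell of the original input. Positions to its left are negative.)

Execution trace (head position shown):
Step 0: [q0]aaab  (head at position 0)
Step 1: move right → a[q1]aab  (head at position 1)
Step 2: move right → aa[q1]ab  (head at position 2)
Step 3: move right → aaa[q1]b  (head at position 3)

After 3 steps, the head is at position 3.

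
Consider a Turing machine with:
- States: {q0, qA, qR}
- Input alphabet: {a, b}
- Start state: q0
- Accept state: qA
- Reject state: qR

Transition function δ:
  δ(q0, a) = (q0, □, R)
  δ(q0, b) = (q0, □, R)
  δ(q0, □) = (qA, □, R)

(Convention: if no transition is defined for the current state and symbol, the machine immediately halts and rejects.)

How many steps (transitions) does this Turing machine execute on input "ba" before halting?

Execution trace:
Initial: [q0]ba
Step 1: δ(q0, b) = (q0, □, R) → □[q0]a
Step 2: δ(q0, a) = (q0, □, R) → □□[q0]□
Step 3: δ(q0, □) = (qA, □, R) → □□□[qA]□

The machine reaches the accept state qA and halts.

The machine executed 3 steps before halting.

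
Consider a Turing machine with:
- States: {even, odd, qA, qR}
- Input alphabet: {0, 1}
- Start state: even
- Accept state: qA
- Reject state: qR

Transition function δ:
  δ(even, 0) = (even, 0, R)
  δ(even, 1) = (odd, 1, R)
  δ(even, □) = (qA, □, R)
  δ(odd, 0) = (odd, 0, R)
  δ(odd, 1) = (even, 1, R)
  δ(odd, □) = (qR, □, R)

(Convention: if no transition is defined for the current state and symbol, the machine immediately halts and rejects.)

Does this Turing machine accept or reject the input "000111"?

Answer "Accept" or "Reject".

Execution trace:
Initial: [even]000111
Step 1: δ(even, 0) = (even, 0, R) → 0[even]00111
Step 2: δ(even, 0) = (even, 0, R) → 00[even]0111
Step 3: δ(even, 0) = (even, 0, R) → 000[even]111
Step 4: δ(even, 1) = (odd, 1, R) → 0001[odd]11
Step 5: δ(odd, 1) = (even, 1, R) → 00011[even]1
Step 6: δ(even, 1) = (odd, 1, R) → 000111[odd]□
Step 7: δ(odd, □) = (qR, □, R) → 000111□[qR]□

The machine reaches the reject state qR and halts.

Answer: Reject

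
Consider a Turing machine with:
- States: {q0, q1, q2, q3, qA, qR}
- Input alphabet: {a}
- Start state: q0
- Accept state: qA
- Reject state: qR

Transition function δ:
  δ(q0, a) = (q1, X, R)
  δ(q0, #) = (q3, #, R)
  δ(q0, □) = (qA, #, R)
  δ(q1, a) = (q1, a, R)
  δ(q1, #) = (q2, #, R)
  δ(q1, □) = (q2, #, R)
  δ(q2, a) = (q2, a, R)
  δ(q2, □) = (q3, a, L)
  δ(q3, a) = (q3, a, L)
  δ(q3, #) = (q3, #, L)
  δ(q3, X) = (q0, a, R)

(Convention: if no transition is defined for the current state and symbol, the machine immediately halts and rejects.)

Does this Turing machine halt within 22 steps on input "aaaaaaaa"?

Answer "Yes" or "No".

Execution trace:
Initial: [q0]aaaaaaaa
Step 1: δ(q0, a) = (q1, X, R) → X[q1]aaaaaaa
Step 2: δ(q1, a) = (q1, a, R) → Xa[q1]aaaaaa
Step 3: δ(q1, a) = (q1, a, R) → Xaa[q1]aaaaa
Step 4: δ(q1, a) = (q1, a, R) → Xaaa[q1]aaaa
Step 5: δ(q1, a) = (q1, a, R) → Xaaaa[q1]aaa
Step 6: δ(q1, a) = (q1, a, R) → Xaaaaa[q1]aa
Step 7: δ(q1, a) = (q1, a, R) → Xaaaaaa[q1]a
Step 8: δ(q1, a) = (q1, a, R) → Xaaaaaaa[q1]□
Step 9: δ(q1, □) = (q2, #, R) → Xaaaaaaa#[q2]□
Step 10: δ(q2, □) = (q3, a, L) → Xaaaaaaa[q3]#a
Step 11: δ(q3, #) = (q3, #, L) → Xaaaaaa[q3]a#a
Step 12: δ(q3, a) = (q3, a, L) → Xaaaaa[q3]aa#a
Step 13: δ(q3, a) = (q3, a, L) → Xaaaa[q3]aaa#a
Step 14: δ(q3, a) = (q3, a, L) → Xaaa[q3]aaaa#a
Step 15: δ(q3, a) = (q3, a, L) → Xaa[q3]aaaaa#a
Step 16: δ(q3, a) = (q3, a, L) → Xa[q3]aaaaaa#a
Step 17: δ(q3, a) = (q3, a, L) → X[q3]aaaaaaa#a
Step 18: δ(q3, a) = (q3, a, L) → [q3]Xaaaaaaa#a
Step 19: δ(q3, X) = (q0, a, R) → a[q0]aaaaaaa#a
Step 20: δ(q0, a) = (q1, X, R) → aX[q1]aaaaaa#a
Step 21: δ(q1, a) = (q1, a, R) → aXa[q1]aaaaa#a
Step 22: δ(q1, a) = (q1, a, R) → aXaa[q1]aaaa#a

The machine has not reached a halting state after 22 steps.
The machine did not halt within the 22-step bound.

Answer: No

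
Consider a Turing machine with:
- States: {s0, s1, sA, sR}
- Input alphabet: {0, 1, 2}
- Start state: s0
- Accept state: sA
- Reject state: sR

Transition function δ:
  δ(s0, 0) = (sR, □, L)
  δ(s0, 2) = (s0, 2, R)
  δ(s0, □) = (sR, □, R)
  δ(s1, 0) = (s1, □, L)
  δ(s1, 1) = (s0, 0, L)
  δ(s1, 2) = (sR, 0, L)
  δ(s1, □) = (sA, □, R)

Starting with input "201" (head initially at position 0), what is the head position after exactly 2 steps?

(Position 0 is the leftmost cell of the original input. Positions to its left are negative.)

Execution trace (head position shown):
Step 0: [s0]201  (head at position 0)
Step 1: move right → 2[s0]01  (head at position 1)
Step 2: move left → [sR]2□1  (head at position 0)

After 2 steps, the head is at position 0.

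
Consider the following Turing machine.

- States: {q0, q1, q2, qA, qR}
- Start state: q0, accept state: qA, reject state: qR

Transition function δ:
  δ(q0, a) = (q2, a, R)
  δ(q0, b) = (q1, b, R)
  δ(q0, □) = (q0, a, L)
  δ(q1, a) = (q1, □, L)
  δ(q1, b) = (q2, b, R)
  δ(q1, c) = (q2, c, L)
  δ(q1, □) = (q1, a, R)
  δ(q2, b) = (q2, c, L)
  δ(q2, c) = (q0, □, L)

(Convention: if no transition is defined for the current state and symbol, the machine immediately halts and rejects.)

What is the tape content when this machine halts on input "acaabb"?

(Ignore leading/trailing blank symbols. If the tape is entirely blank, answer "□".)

Execution trace:
Initial: [q0]acaabb
Step 1: δ(q0, a) = (q2, a, R) → a[q2]caabb
Step 2: δ(q2, c) = (q0, □, L) → [q0]a□aabb
Step 3: δ(q0, a) = (q2, a, R) → a[q2]□aabb

No transition is defined for δ(q2, □). By convention the machine halts and rejects.

Final tape (ignoring leading/trailing blanks): a□aabb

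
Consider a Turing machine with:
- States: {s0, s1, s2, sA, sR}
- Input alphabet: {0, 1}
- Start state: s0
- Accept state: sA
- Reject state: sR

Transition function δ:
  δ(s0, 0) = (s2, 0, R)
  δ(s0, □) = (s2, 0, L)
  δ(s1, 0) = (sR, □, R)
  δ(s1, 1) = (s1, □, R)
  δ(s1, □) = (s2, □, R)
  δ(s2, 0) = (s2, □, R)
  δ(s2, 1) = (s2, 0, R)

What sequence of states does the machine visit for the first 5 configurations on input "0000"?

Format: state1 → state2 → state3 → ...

Execution trace:
Initial: [s0]0000
Step 1: δ(s0, 0) = (s2, 0, R) → 0[s2]000
Step 2: δ(s2, 0) = (s2, □, R) → 0□[s2]00
Step 3: δ(s2, 0) = (s2, □, R) → 0□□[s2]0
Step 4: δ(s2, 0) = (s2, □, R) → 0□□□[s2]□

No transition is defined for δ(s2, □). By convention the machine halts and rejects.

State sequence: s0 → s2 → s2 → s2 → s2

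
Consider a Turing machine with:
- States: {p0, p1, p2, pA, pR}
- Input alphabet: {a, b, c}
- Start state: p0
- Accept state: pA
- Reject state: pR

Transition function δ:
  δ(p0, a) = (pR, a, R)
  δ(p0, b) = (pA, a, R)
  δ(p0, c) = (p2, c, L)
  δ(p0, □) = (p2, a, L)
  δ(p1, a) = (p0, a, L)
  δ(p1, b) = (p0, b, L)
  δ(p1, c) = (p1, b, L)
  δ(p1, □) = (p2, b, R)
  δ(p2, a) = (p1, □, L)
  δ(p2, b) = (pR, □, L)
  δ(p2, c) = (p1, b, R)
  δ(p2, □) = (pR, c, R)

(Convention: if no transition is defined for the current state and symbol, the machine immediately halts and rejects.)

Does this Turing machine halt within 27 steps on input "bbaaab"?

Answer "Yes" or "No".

Execution trace:
Initial: [p0]bbaaab
Step 1: δ(p0, b) = (pA, a, R) → a[pA]baaab

The machine reaches the accept state pA and halts.
The machine halted after 1 step (within the 27-step bound).

Answer: Yes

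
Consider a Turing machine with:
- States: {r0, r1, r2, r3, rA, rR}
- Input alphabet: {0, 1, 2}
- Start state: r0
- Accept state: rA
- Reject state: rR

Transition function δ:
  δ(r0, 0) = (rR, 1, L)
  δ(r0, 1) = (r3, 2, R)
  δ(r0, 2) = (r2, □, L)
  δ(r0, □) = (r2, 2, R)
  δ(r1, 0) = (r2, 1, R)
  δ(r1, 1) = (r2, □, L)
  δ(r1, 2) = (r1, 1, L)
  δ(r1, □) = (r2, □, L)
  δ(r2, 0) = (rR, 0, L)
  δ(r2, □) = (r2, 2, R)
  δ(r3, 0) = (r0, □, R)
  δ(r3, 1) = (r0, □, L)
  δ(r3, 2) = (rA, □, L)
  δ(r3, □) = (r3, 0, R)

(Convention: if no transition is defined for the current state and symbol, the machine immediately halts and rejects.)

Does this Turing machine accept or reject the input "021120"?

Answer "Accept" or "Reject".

Execution trace:
Initial: [r0]021120
Step 1: δ(r0, 0) = (rR, 1, L) → [rR]□121120

The machine reaches the reject state rR and halts.

Answer: Reject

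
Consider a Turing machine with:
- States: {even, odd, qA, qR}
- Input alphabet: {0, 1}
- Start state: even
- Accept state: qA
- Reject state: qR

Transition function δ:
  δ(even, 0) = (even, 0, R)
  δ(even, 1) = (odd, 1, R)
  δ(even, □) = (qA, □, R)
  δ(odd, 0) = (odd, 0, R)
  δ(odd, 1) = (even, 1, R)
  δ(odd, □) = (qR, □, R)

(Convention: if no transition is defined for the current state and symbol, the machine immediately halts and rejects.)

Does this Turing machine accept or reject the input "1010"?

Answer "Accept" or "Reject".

Execution trace:
Initial: [even]1010
Step 1: δ(even, 1) = (odd, 1, R) → 1[odd]010
Step 2: δ(odd, 0) = (odd, 0, R) → 10[odd]10
Step 3: δ(odd, 1) = (even, 1, R) → 101[even]0
Step 4: δ(even, 0) = (even, 0, R) → 1010[even]□
Step 5: δ(even, □) = (qA, □, R) → 1010□[qA]□

The machine reaches the accept state qA and halts.

Answer: Accept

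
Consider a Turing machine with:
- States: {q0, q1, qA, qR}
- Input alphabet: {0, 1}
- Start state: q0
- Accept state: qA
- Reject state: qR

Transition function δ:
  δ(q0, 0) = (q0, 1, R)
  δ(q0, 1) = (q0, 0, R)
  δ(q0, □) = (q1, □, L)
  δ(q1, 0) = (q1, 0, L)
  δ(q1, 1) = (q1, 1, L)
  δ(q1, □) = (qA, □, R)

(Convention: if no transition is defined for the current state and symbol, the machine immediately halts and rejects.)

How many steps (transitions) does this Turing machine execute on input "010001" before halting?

Execution trace:
Initial: [q0]010001
Step 1: δ(q0, 0) = (q0, 1, R) → 1[q0]10001
Step 2: δ(q0, 1) = (q0, 0, R) → 10[q0]0001
Step 3: δ(q0, 0) = (q0, 1, R) → 101[q0]001
Step 4: δ(q0, 0) = (q0, 1, R) → 1011[q0]01
Step 5: δ(q0, 0) = (q0, 1, R) → 10111[q0]1
Step 6: δ(q0, 1) = (q0, 0, R) → 101110[q0]□
Step 7: δ(q0, □) = (q1, □, L) → 10111[q1]0□
Step 8: δ(q1, 0) = (q1, 0, L) → 1011[q1]10□
Step 9: δ(q1, 1) = (q1, 1, L) → 101[q1]110□
Step 10: δ(q1, 1) = (q1, 1, L) → 10[q1]1110□
Step 11: δ(q1, 1) = (q1, 1, L) → 1[q1]01110□
Step 12: δ(q1, 0) = (q1, 0, L) → [q1]101110□
Step 13: δ(q1, 1) = (q1, 1, L) → [q1]□101110□
Step 14: δ(q1, □) = (qA, □, R) → □[qA]101110□

The machine reaches the accept state qA and halts.

The machine executed 14 steps before halting.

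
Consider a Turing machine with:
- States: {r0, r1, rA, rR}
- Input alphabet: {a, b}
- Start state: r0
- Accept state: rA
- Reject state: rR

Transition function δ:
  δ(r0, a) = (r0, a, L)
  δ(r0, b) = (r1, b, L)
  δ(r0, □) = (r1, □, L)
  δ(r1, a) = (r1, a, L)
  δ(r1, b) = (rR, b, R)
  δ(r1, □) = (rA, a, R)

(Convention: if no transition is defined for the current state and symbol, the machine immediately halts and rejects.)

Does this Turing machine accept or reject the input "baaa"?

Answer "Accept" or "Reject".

Execution trace:
Initial: [r0]baaa
Step 1: δ(r0, b) = (r1, b, L) → [r1]□baaa
Step 2: δ(r1, □) = (rA, a, R) → a[rA]baaa

The machine reaches the accept state rA and halts.

Answer: Accept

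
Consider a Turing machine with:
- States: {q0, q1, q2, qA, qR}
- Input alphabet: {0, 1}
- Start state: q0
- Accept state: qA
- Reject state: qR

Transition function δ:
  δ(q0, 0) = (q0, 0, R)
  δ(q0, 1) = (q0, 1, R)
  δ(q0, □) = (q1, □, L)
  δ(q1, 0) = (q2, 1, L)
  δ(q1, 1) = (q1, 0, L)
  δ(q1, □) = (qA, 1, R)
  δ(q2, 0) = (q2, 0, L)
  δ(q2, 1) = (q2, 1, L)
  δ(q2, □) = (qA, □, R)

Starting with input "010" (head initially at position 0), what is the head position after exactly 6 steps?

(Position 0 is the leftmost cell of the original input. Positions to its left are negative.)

Execution trace (head position shown):
Step 0: [q0]010  (head at position 0)
Step 1: move right → 0[q0]10  (head at position 1)
Step 2: move right → 01[q0]0  (head at position 2)
Step 3: move right → 010[q0]□  (head at position 3)
Step 4: move left → 01[q1]0□  (head at position 2)
Step 5: move left → 0[q2]11□  (head at position 1)
Step 6: move left → [q2]011□  (head at position 0)

After 6 steps, the head is at position 0.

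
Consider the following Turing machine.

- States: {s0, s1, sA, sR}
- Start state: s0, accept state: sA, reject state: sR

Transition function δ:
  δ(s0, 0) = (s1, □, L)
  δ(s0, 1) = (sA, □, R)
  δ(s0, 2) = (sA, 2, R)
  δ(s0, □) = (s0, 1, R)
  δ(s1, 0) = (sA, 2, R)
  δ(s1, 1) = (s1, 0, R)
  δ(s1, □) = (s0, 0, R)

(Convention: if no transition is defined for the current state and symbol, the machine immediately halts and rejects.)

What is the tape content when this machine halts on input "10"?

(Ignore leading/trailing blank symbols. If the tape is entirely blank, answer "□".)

Execution trace:
Initial: [s0]10
Step 1: δ(s0, 1) = (sA, □, R) → □[sA]0

The machine reaches the accept state sA and halts.

Final tape (ignoring leading/trailing blanks): 0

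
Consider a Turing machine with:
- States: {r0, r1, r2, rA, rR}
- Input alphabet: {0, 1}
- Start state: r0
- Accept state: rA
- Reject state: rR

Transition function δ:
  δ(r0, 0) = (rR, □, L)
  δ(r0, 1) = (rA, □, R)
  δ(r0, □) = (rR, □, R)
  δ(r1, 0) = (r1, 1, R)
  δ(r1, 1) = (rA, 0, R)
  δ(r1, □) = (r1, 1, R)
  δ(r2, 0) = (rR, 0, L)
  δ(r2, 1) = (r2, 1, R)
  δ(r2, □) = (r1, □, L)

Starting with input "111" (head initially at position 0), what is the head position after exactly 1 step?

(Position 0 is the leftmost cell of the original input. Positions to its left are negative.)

Execution trace (head position shown):
Step 0: [r0]111  (head at position 0)
Step 1: move right → □[rA]11  (head at position 1)

After 1 step, the head is at position 1.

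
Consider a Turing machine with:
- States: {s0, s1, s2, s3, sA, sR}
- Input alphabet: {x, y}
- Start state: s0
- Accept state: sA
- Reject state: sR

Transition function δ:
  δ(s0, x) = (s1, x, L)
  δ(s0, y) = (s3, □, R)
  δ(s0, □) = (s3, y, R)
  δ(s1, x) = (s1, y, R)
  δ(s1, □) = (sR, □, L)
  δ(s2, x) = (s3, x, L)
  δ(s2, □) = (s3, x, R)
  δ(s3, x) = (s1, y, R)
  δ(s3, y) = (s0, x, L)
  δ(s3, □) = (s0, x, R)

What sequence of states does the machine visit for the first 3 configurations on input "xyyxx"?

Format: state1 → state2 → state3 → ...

Execution trace:
Initial: [s0]xyyxx
Step 1: δ(s0, x) = (s1, x, L) → [s1]□xyyxx
Step 2: δ(s1, □) = (sR, □, L) → [sR]□□xyyxx

The machine reaches the reject state sR and halts.

State sequence: s0 → s1 → sR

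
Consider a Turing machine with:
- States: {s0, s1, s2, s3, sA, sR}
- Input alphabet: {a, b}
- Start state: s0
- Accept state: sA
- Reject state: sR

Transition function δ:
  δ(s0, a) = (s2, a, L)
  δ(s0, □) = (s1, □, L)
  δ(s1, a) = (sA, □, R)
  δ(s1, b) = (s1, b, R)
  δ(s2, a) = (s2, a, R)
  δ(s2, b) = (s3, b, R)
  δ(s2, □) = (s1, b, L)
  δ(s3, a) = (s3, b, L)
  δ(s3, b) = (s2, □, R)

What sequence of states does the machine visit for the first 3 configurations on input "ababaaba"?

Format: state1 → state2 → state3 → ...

Execution trace:
Initial: [s0]ababaaba
Step 1: δ(s0, a) = (s2, a, L) → [s2]□ababaaba
Step 2: δ(s2, □) = (s1, b, L) → [s1]□bababaaba

No transition is defined for δ(s1, □). By convention the machine halts and rejects.

State sequence: s0 → s2 → s1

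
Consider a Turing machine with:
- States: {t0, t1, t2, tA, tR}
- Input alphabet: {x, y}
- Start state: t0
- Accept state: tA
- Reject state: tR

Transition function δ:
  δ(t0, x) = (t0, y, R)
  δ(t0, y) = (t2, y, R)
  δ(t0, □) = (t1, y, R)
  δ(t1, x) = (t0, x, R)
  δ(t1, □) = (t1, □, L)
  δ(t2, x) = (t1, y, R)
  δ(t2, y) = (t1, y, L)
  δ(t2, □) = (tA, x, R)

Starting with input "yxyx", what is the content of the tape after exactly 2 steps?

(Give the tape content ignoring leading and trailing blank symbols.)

Execution trace:
Initial: [t0]yxyx
Step 1: δ(t0, y) = (t2, y, R) → y[t2]xyx
Step 2: δ(t2, x) = (t1, y, R) → yy[t1]yx

No transition is defined for δ(t1, y). By convention the machine halts and rejects.

After 2 steps, the tape (ignoring leading/trailing blanks) is: yyyx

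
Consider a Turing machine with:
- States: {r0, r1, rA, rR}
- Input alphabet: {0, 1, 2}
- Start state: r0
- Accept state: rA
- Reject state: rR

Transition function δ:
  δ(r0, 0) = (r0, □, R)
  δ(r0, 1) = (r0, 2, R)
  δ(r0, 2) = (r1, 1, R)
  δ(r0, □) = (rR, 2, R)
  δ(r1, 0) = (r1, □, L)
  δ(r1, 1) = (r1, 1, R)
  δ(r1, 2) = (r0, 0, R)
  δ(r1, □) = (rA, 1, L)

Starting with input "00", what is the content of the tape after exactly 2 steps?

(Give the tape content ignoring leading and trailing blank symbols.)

Execution trace:
Initial: [r0]00
Step 1: δ(r0, 0) = (r0, □, R) → □[r0]0
Step 2: δ(r0, 0) = (r0, □, R) → □□[r0]□

After 2 steps, the tape (ignoring leading/trailing blanks) is: □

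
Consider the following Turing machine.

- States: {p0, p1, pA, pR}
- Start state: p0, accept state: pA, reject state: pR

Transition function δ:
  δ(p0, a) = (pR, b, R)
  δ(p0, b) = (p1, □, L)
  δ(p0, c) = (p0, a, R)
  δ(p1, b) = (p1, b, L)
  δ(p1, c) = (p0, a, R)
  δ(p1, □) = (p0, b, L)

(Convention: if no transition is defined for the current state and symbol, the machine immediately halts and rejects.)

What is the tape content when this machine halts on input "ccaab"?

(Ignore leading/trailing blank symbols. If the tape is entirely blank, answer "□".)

Execution trace:
Initial: [p0]ccaab
Step 1: δ(p0, c) = (p0, a, R) → a[p0]caab
Step 2: δ(p0, c) = (p0, a, R) → aa[p0]aab
Step 3: δ(p0, a) = (pR, b, R) → aab[pR]ab

The machine reaches the reject state pR and halts.

Final tape (ignoring leading/trailing blanks): aabab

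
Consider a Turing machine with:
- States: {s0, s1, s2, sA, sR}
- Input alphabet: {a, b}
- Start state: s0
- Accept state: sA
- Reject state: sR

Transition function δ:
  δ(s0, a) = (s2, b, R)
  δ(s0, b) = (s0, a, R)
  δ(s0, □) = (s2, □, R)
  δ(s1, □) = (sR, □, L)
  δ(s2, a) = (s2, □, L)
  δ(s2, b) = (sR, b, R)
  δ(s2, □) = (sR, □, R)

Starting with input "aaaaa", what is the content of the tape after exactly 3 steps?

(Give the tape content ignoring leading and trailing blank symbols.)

Execution trace:
Initial: [s0]aaaaa
Step 1: δ(s0, a) = (s2, b, R) → b[s2]aaaa
Step 2: δ(s2, a) = (s2, □, L) → [s2]b□aaa
Step 3: δ(s2, b) = (sR, b, R) → b[sR]□aaa

The machine reaches the reject state sR and halts.

After 3 steps, the tape (ignoring leading/trailing blanks) is: b□aaa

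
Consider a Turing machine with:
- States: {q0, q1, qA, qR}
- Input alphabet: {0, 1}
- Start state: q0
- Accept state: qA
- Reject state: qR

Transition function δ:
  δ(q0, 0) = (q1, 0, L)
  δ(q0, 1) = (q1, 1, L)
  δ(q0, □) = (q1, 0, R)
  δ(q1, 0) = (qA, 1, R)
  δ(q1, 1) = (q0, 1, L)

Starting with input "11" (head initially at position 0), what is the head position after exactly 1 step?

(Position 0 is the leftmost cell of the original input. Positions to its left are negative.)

Execution trace (head position shown):
Step 0: [q0]11  (head at position 0)
Step 1: move left → [q1]□11  (head at position -1)

After 1 step, the head is at position -1.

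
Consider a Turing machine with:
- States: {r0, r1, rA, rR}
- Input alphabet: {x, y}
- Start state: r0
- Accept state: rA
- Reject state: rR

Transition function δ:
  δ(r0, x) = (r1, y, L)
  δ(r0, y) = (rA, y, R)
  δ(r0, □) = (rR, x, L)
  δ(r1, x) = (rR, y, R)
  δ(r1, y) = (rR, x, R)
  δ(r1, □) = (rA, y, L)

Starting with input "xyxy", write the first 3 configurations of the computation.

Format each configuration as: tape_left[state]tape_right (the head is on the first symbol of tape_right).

Transitions applied:
Step 1: δ(r0, x) = (r1, y, L)
Step 2: δ(r1, □) = (rA, y, L)

The first 3 configurations are:
[r0]xyxy ⊢ [r1]□yyxy ⊢ [rA]□yyyxy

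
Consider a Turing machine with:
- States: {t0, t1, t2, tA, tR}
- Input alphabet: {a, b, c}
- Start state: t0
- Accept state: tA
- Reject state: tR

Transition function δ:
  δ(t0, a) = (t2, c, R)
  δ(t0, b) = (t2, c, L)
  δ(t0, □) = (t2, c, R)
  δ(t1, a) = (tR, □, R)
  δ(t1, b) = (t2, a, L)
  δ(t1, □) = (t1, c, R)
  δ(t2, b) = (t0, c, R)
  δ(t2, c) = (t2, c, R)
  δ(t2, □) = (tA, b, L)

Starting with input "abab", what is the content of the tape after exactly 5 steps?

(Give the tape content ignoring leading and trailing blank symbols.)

Execution trace:
Initial: [t0]abab
Step 1: δ(t0, a) = (t2, c, R) → c[t2]bab
Step 2: δ(t2, b) = (t0, c, R) → cc[t0]ab
Step 3: δ(t0, a) = (t2, c, R) → ccc[t2]b
Step 4: δ(t2, b) = (t0, c, R) → cccc[t0]□
Step 5: δ(t0, □) = (t2, c, R) → ccccc[t2]□

After 5 steps, the tape (ignoring leading/trailing blanks) is: ccccc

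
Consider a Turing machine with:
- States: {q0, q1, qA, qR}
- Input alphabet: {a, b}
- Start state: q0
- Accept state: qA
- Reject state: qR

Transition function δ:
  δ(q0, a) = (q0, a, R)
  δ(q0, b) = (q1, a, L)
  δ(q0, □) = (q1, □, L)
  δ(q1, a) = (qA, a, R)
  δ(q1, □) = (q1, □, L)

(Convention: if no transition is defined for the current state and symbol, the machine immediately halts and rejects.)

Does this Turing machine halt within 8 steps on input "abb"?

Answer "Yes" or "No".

Execution trace:
Initial: [q0]abb
Step 1: δ(q0, a) = (q0, a, R) → a[q0]bb
Step 2: δ(q0, b) = (q1, a, L) → [q1]aab
Step 3: δ(q1, a) = (qA, a, R) → a[qA]ab

The machine reaches the accept state qA and halts.
The machine halted after 3 steps (within the 8-step bound).

Answer: Yes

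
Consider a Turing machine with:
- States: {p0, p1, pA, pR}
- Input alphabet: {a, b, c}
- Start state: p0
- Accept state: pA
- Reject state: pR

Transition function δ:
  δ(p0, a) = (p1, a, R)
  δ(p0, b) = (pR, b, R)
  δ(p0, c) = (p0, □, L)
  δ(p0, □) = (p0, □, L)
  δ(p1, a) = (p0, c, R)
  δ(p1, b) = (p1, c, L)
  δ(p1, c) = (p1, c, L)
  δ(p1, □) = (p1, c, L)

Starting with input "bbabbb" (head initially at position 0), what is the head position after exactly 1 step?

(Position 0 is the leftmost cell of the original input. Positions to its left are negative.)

Execution trace (head position shown):
Step 0: [p0]bbabbb  (head at position 0)
Step 1: move right → b[pR]babbb  (head at position 1)

After 1 step, the head is at position 1.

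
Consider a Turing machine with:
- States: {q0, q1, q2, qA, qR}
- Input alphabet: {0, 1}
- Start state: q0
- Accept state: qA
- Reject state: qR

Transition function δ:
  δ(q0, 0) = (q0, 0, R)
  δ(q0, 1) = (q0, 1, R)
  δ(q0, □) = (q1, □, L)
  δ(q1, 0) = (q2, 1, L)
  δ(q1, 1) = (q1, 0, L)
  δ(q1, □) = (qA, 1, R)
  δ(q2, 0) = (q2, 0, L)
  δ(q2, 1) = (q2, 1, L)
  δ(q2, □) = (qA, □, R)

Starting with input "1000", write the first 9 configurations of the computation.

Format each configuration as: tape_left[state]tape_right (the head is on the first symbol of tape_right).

Transitions applied:
Step 1: δ(q0, 1) = (q0, 1, R)
Step 2: δ(q0, 0) = (q0, 0, R)
Step 3: δ(q0, 0) = (q0, 0, R)
Step 4: δ(q0, 0) = (q0, 0, R)
Step 5: δ(q0, □) = (q1, □, L)
Step 6: δ(q1, 0) = (q2, 1, L)
Step 7: δ(q2, 0) = (q2, 0, L)
Step 8: δ(q2, 0) = (q2, 0, L)

The first 9 configurations are:
[q0]1000 ⊢ 1[q0]000 ⊢ 10[q0]00 ⊢ 100[q0]0 ⊢ 1000[q0]□ ⊢ 100[q1]0□ ⊢ 10[q2]01□ ⊢ 1[q2]001□ ⊢ [q2]1001□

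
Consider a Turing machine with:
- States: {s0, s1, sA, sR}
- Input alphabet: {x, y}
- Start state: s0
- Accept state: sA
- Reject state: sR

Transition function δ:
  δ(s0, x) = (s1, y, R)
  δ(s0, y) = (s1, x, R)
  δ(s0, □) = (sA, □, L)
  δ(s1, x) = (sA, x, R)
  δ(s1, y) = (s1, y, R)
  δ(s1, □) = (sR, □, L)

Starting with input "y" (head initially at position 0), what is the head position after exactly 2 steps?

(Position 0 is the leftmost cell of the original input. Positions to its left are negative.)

Execution trace (head position shown):
Step 0: [s0]y  (head at position 0)
Step 1: move right → x[s1]□  (head at position 1)
Step 2: move left → [sR]x□  (head at position 0)

After 2 steps, the head is at position 0.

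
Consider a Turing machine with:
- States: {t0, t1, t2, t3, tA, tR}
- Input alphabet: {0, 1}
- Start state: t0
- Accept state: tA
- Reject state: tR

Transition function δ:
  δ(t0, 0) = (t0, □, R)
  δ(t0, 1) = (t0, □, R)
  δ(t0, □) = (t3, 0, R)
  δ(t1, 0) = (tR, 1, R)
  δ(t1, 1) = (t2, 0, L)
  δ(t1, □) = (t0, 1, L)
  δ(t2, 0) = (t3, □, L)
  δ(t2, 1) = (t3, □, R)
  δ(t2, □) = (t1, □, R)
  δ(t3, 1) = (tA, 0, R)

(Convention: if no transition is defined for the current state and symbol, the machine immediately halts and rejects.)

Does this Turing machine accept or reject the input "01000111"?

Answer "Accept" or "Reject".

Execution trace:
Initial: [t0]01000111
Step 1: δ(t0, 0) = (t0, □, R) → □[t0]1000111
Step 2: δ(t0, 1) = (t0, □, R) → □□[t0]000111
Step 3: δ(t0, 0) = (t0, □, R) → □□□[t0]00111
Step 4: δ(t0, 0) = (t0, □, R) → □□□□[t0]0111
Step 5: δ(t0, 0) = (t0, □, R) → □□□□□[t0]111
Step 6: δ(t0, 1) = (t0, □, R) → □□□□□□[t0]11
Step 7: δ(t0, 1) = (t0, □, R) → □□□□□□□[t0]1
Step 8: δ(t0, 1) = (t0, □, R) → □□□□□□□□[t0]□
Step 9: δ(t0, □) = (t3, 0, R) → □□□□□□□□0[t3]□

No transition is defined for δ(t3, □). By convention the machine halts and rejects.

Answer: Reject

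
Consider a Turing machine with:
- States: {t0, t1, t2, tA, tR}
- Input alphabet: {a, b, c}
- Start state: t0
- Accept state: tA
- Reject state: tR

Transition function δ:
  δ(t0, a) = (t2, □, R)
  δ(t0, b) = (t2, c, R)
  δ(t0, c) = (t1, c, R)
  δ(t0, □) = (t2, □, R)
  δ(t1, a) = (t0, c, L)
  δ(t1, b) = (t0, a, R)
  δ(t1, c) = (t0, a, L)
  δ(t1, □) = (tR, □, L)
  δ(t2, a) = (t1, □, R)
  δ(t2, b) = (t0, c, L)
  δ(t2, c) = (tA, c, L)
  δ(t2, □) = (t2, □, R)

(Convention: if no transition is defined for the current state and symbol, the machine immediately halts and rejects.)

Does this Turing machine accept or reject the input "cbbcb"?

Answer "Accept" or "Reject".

Execution trace:
Initial: [t0]cbbcb
Step 1: δ(t0, c) = (t1, c, R) → c[t1]bbcb
Step 2: δ(t1, b) = (t0, a, R) → ca[t0]bcb
Step 3: δ(t0, b) = (t2, c, R) → cac[t2]cb
Step 4: δ(t2, c) = (tA, c, L) → ca[tA]ccb

The machine reaches the accept state tA and halts.

Answer: Accept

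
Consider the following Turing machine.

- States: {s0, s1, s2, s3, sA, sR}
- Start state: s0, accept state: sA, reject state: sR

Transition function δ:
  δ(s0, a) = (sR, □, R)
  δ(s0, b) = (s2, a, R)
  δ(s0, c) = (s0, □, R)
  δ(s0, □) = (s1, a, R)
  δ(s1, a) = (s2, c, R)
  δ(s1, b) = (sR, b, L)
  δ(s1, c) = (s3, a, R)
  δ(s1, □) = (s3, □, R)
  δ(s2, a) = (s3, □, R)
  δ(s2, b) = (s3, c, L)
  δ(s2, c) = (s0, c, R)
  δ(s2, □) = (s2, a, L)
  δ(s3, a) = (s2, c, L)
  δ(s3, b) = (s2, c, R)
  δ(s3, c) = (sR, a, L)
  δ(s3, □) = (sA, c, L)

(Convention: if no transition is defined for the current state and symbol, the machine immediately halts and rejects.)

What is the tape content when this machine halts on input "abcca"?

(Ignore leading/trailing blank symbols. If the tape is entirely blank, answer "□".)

Execution trace:
Initial: [s0]abcca
Step 1: δ(s0, a) = (sR, □, R) → □[sR]bcca

The machine reaches the reject state sR and halts.

Final tape (ignoring leading/trailing blanks): bcca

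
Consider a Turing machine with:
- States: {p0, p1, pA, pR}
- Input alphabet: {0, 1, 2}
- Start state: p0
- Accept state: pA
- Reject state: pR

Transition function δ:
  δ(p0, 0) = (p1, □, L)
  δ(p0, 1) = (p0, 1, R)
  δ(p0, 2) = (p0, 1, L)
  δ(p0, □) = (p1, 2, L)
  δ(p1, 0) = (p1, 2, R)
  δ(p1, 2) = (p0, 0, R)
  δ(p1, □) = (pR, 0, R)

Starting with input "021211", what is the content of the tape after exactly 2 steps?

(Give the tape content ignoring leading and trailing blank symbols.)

Execution trace:
Initial: [p0]021211
Step 1: δ(p0, 0) = (p1, □, L) → [p1]□□21211
Step 2: δ(p1, □) = (pR, 0, R) → 0[pR]□21211

The machine reaches the reject state pR and halts.

After 2 steps, the tape (ignoring leading/trailing blanks) is: 0□21211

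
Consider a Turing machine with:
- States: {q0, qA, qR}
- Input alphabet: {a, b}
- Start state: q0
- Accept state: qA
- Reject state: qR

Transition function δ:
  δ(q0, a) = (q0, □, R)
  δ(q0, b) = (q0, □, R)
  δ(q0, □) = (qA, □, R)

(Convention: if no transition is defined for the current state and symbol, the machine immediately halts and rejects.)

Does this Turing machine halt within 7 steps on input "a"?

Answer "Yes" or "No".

Execution trace:
Initial: [q0]a
Step 1: δ(q0, a) = (q0, □, R) → □[q0]□
Step 2: δ(q0, □) = (qA, □, R) → □□[qA]□

The machine reaches the accept state qA and halts.
The machine halted after 2 steps (within the 7-step bound).

Answer: Yes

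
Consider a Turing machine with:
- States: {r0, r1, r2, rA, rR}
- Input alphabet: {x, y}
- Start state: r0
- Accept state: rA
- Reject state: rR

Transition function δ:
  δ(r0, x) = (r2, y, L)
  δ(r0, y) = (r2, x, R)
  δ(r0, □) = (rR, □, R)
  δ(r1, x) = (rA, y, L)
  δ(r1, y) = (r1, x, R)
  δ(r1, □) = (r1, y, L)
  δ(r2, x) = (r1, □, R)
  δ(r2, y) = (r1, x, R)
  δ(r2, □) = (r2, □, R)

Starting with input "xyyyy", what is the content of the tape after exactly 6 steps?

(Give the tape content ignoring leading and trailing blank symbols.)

Execution trace:
Initial: [r0]xyyyy
Step 1: δ(r0, x) = (r2, y, L) → [r2]□yyyyy
Step 2: δ(r2, □) = (r2, □, R) → □[r2]yyyyy
Step 3: δ(r2, y) = (r1, x, R) → □x[r1]yyyy
Step 4: δ(r1, y) = (r1, x, R) → □xx[r1]yyy
Step 5: δ(r1, y) = (r1, x, R) → □xxx[r1]yy
Step 6: δ(r1, y) = (r1, x, R) → □xxxx[r1]y

After 6 steps, the tape (ignoring leading/trailing blanks) is: xxxxy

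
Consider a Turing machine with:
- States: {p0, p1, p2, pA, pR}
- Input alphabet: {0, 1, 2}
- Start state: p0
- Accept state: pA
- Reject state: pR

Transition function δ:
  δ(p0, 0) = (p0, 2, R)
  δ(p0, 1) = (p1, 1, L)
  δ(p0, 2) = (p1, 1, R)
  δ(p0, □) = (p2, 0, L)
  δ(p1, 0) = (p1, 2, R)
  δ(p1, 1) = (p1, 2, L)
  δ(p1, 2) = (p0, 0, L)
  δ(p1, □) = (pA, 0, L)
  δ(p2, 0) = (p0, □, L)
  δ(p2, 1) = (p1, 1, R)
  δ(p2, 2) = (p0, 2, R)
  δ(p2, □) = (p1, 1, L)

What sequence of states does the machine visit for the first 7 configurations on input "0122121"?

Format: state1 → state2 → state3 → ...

Execution trace:
Initial: [p0]0122121
Step 1: δ(p0, 0) = (p0, 2, R) → 2[p0]122121
Step 2: δ(p0, 1) = (p1, 1, L) → [p1]2122121
Step 3: δ(p1, 2) = (p0, 0, L) → [p0]□0122121
Step 4: δ(p0, □) = (p2, 0, L) → [p2]□00122121
Step 5: δ(p2, □) = (p1, 1, L) → [p1]□100122121
Step 6: δ(p1, □) = (pA, 0, L) → [pA]□0100122121

The machine reaches the accept state pA and halts.

State sequence: p0 → p0 → p1 → p0 → p2 → p1 → pA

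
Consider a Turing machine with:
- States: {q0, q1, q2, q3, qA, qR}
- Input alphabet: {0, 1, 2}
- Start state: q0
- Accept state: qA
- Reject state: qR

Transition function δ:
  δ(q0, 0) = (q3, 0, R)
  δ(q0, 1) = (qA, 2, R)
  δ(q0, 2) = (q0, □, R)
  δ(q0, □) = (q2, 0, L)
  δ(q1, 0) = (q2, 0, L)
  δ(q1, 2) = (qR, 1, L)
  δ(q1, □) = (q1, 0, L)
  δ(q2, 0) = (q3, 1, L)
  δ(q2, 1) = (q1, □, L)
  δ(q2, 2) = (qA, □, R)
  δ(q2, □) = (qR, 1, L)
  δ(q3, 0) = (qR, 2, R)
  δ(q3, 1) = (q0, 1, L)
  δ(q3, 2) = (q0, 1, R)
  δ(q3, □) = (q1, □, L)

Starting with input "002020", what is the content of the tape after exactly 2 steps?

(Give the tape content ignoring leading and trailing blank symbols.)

Execution trace:
Initial: [q0]002020
Step 1: δ(q0, 0) = (q3, 0, R) → 0[q3]02020
Step 2: δ(q3, 0) = (qR, 2, R) → 02[qR]2020

The machine reaches the reject state qR and halts.

After 2 steps, the tape (ignoring leading/trailing blanks) is: 022020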